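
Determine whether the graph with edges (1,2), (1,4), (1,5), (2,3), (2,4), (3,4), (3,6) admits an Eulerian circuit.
No (6 vertices have odd degree: {1, 2, 3, 4, 5, 6}; Eulerian circuit requires 0)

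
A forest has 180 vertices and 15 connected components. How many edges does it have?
165 (Each of the 15 component trees on V_i vertices has V_i - 1 edges; summing gives V - C = 180 - 15 = 165)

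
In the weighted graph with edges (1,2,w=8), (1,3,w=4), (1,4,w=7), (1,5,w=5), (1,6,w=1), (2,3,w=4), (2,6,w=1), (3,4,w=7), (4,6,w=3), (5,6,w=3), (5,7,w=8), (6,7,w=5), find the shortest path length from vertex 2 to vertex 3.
4 (path: 2 -> 3; weights 4 = 4)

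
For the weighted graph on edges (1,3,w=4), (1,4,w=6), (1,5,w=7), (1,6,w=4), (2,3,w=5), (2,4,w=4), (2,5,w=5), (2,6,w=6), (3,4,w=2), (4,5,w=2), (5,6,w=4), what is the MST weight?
16 (MST edges: (1,3,w=4), (1,6,w=4), (2,4,w=4), (3,4,w=2), (4,5,w=2); sum of weights 4 + 4 + 4 + 2 + 2 = 16)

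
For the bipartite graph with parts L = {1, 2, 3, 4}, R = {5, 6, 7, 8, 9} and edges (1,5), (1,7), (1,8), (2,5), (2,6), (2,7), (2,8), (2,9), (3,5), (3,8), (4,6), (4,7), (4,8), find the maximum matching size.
4 (matching: (1,7), (2,9), (3,8), (4,6); upper bound min(|L|,|R|) = min(4,5) = 4)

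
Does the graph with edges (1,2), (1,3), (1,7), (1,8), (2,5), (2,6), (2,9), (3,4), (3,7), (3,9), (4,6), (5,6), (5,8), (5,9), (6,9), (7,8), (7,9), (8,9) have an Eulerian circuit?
Yes (the graph is connected and all 9 vertices have even degree)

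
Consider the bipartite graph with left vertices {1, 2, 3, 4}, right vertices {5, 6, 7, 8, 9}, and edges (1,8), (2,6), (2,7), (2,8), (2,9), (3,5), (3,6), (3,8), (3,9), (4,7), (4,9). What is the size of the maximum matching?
4 (matching: (1,8), (2,9), (3,6), (4,7); upper bound min(|L|,|R|) = min(4,5) = 4)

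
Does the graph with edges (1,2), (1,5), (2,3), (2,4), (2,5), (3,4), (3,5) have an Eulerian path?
Yes (the graph is connected and exactly 2 vertices have odd degree: {3, 5}; any Eulerian path must start and end at those)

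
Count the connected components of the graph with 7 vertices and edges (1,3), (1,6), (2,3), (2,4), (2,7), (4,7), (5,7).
1 (components: {1, 2, 3, 4, 5, 6, 7})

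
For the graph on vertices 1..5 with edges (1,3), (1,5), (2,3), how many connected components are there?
2 (components: {1, 2, 3, 5}, {4})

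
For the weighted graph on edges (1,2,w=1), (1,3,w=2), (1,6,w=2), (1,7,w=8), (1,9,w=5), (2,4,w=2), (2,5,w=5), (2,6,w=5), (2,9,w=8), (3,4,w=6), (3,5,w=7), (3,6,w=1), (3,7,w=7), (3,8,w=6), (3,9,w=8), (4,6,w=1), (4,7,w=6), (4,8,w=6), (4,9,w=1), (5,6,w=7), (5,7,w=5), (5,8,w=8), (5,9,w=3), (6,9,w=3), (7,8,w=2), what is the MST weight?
16 (MST edges: (1,2,w=1), (1,3,w=2), (3,6,w=1), (4,6,w=1), (4,9,w=1), (5,7,w=5), (5,9,w=3), (7,8,w=2); sum of weights 1 + 2 + 1 + 1 + 1 + 5 + 3 + 2 = 16)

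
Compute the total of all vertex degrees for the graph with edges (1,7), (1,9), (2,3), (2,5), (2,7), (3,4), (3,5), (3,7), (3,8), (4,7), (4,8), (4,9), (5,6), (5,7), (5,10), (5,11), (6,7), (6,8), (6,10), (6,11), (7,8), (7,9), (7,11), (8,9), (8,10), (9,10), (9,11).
54 (handshake: sum of degrees = 2|E| = 2 x 27 = 54)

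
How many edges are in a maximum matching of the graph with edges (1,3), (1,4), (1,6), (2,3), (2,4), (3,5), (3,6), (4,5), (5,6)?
3 (matching: (1,4), (2,3), (5,6); upper bound floor(n/2) = floor(6/2) = 3)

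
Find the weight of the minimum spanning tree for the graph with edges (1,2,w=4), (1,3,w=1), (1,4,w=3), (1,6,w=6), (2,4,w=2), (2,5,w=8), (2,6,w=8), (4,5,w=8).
20 (MST edges: (1,3,w=1), (1,4,w=3), (1,6,w=6), (2,4,w=2), (2,5,w=8); sum of weights 1 + 3 + 6 + 2 + 8 = 20)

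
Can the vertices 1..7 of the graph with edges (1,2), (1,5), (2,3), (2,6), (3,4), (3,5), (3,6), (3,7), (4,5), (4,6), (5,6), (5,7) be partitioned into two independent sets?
No (odd cycle of length 3: 4 -> 5 -> 6 -> 4)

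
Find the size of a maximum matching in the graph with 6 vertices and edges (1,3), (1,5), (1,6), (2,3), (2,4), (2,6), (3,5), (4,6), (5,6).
3 (matching: (1,6), (2,4), (3,5); upper bound floor(n/2) = floor(6/2) = 3)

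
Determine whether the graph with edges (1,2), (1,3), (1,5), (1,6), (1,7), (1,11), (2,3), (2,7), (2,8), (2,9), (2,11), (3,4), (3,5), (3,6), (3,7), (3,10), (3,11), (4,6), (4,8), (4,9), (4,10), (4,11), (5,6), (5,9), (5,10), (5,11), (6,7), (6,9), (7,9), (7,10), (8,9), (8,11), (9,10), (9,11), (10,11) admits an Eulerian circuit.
Yes (the graph is connected and all 11 vertices have even degree)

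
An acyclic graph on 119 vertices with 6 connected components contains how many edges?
113 (Each of the 6 component trees on V_i vertices has V_i - 1 edges; summing gives V - C = 119 - 6 = 113)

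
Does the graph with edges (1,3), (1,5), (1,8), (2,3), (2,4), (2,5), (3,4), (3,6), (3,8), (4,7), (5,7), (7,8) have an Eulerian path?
No (8 vertices have odd degree: {1, 2, 3, 4, 5, 6, 7, 8}; Eulerian path requires 0 or 2)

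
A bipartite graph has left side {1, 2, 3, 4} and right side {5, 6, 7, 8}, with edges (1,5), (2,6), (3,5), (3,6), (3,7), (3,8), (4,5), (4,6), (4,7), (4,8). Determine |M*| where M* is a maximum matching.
4 (matching: (1,5), (2,6), (3,8), (4,7); upper bound min(|L|,|R|) = min(4,4) = 4)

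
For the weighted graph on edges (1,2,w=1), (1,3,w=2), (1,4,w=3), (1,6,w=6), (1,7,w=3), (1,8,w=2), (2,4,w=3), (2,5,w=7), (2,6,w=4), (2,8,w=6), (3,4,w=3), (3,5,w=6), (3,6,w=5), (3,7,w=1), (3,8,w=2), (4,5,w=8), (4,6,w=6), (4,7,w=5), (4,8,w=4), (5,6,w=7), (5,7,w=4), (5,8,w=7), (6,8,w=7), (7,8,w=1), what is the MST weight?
16 (MST edges: (1,2,w=1), (1,3,w=2), (1,4,w=3), (2,6,w=4), (3,7,w=1), (5,7,w=4), (7,8,w=1); sum of weights 1 + 2 + 3 + 4 + 1 + 4 + 1 = 16)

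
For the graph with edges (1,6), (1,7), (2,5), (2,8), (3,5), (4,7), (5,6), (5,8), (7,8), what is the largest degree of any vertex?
4 (attained at vertex 5)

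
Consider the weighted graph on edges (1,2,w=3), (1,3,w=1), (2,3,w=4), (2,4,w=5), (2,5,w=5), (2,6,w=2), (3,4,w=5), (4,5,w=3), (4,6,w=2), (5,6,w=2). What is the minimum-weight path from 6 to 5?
2 (path: 6 -> 5; weights 2 = 2)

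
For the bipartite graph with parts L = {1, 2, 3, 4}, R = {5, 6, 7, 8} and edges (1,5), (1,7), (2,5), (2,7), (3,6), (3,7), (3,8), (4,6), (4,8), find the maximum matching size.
4 (matching: (1,7), (2,5), (3,8), (4,6); upper bound min(|L|,|R|) = min(4,4) = 4)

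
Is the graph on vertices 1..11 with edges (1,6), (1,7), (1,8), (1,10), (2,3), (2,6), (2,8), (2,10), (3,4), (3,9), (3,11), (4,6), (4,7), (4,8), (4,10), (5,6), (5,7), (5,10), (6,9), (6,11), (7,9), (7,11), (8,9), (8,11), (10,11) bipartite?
Yes. Partition: {1, 2, 4, 5, 9, 11}, {3, 6, 7, 8, 10}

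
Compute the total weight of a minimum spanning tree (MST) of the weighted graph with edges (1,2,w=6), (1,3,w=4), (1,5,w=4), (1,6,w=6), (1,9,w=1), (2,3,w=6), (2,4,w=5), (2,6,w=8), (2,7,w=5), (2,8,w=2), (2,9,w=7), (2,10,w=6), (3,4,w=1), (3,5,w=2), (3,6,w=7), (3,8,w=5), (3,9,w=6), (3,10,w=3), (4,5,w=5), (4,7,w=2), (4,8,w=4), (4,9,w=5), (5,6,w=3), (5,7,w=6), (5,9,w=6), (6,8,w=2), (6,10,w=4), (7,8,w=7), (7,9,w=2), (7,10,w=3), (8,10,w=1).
16 (MST edges: (1,9,w=1), (2,8,w=2), (3,4,w=1), (3,5,w=2), (3,10,w=3), (4,7,w=2), (6,8,w=2), (7,9,w=2), (8,10,w=1); sum of weights 1 + 2 + 1 + 2 + 3 + 2 + 2 + 2 + 1 = 16)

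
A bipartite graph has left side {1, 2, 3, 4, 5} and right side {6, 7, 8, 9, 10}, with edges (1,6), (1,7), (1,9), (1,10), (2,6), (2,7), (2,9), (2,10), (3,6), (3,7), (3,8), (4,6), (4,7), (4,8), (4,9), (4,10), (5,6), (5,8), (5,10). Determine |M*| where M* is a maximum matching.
5 (matching: (1,10), (2,9), (3,8), (4,7), (5,6); upper bound min(|L|,|R|) = min(5,5) = 5)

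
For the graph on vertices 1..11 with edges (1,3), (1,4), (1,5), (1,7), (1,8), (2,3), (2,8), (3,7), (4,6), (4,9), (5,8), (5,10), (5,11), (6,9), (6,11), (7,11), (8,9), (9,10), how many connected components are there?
1 (components: {1, 2, 3, 4, 5, 6, 7, 8, 9, 10, 11})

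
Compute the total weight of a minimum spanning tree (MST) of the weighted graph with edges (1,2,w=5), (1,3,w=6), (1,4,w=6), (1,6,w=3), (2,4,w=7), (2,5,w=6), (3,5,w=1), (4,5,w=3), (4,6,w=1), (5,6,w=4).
13 (MST edges: (1,2,w=5), (1,6,w=3), (3,5,w=1), (4,5,w=3), (4,6,w=1); sum of weights 5 + 3 + 1 + 3 + 1 = 13)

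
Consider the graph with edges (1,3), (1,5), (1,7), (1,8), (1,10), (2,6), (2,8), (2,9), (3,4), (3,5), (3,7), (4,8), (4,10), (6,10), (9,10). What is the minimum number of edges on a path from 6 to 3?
3 (path: 6 -> 10 -> 1 -> 3, 3 edges)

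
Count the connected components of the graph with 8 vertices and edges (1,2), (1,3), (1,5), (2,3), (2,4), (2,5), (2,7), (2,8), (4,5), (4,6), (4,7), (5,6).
1 (components: {1, 2, 3, 4, 5, 6, 7, 8})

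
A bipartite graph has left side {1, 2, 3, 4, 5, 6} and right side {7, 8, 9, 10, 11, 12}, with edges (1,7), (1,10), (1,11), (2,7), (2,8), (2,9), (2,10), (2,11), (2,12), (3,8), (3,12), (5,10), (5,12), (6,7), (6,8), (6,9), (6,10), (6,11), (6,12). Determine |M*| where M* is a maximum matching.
5 (matching: (1,11), (2,12), (3,8), (5,10), (6,9); upper bound min(|L|,|R|) = min(6,6) = 6)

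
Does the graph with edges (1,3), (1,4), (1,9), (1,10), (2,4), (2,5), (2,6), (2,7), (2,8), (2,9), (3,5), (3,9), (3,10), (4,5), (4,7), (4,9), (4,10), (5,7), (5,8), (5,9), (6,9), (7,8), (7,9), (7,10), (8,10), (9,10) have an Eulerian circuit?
Yes (the graph is connected and all 10 vertices have even degree)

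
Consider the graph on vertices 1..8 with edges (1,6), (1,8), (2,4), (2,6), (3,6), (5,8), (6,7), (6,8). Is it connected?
Yes (BFS from 1 visits [1, 6, 8, 2, 3, 7, 5, 4] — all 8 vertices reached)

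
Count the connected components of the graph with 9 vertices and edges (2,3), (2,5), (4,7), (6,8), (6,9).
4 (components: {1}, {2, 3, 5}, {4, 7}, {6, 8, 9})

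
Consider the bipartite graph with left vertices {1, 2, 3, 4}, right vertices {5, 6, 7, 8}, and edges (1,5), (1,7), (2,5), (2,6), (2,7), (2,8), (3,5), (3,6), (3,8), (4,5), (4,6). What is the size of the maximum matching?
4 (matching: (1,7), (2,8), (3,6), (4,5); upper bound min(|L|,|R|) = min(4,4) = 4)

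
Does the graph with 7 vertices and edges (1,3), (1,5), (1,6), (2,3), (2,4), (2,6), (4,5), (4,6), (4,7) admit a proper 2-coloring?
No (odd cycle of length 3: 4 -> 6 -> 2 -> 4)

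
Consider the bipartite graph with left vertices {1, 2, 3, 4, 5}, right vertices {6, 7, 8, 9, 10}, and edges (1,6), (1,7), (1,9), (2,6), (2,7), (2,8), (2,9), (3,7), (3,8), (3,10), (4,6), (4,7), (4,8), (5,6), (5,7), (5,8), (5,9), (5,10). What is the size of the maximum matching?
5 (matching: (1,9), (2,8), (3,10), (4,7), (5,6); upper bound min(|L|,|R|) = min(5,5) = 5)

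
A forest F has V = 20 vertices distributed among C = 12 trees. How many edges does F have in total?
8 (Each of the 12 component trees on V_i vertices has V_i - 1 edges; summing gives V - C = 20 - 12 = 8)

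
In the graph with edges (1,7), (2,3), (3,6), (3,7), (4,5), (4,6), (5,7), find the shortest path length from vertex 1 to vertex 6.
3 (path: 1 -> 7 -> 3 -> 6, 3 edges)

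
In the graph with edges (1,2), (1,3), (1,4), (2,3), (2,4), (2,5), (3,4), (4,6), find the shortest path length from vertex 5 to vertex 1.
2 (path: 5 -> 2 -> 1, 2 edges)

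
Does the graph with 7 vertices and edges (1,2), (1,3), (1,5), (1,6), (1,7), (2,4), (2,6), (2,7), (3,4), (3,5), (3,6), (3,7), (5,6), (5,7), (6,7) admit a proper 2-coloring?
No (odd cycle of length 3: 2 -> 1 -> 6 -> 2)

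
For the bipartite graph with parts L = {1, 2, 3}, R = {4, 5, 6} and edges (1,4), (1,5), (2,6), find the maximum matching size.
2 (matching: (1,5), (2,6); upper bound min(|L|,|R|) = min(3,3) = 3)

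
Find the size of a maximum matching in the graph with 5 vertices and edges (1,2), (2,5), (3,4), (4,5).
2 (matching: (2,5), (3,4); upper bound floor(n/2) = floor(5/2) = 2)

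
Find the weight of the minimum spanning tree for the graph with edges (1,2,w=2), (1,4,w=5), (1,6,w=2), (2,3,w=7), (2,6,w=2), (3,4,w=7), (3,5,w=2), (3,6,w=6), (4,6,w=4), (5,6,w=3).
13 (MST edges: (1,2,w=2), (1,6,w=2), (3,5,w=2), (4,6,w=4), (5,6,w=3); sum of weights 2 + 2 + 2 + 4 + 3 = 13)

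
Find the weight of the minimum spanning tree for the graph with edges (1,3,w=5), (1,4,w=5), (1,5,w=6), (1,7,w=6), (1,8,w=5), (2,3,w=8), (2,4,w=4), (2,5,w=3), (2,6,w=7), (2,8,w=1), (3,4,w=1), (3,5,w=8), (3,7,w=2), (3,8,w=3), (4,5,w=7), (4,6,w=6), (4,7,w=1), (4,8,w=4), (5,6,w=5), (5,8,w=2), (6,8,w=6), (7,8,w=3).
18 (MST edges: (1,3,w=5), (2,8,w=1), (3,4,w=1), (3,8,w=3), (4,7,w=1), (5,6,w=5), (5,8,w=2); sum of weights 5 + 1 + 1 + 3 + 1 + 5 + 2 = 18)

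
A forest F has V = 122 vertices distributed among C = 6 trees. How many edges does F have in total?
116 (Each of the 6 component trees on V_i vertices has V_i - 1 edges; summing gives V - C = 122 - 6 = 116)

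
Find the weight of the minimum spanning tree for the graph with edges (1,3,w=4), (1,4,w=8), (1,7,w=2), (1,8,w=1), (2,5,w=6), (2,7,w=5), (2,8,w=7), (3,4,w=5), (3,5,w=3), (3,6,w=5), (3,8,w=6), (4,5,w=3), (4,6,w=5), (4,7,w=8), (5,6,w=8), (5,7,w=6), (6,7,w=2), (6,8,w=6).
20 (MST edges: (1,3,w=4), (1,7,w=2), (1,8,w=1), (2,7,w=5), (3,5,w=3), (4,5,w=3), (6,7,w=2); sum of weights 4 + 2 + 1 + 5 + 3 + 3 + 2 = 20)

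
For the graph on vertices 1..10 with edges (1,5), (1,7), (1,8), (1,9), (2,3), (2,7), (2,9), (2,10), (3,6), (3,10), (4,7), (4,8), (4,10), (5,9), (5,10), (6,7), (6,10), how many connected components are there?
1 (components: {1, 2, 3, 4, 5, 6, 7, 8, 9, 10})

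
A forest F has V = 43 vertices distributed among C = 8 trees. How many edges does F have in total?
35 (Each of the 8 component trees on V_i vertices has V_i - 1 edges; summing gives V - C = 43 - 8 = 35)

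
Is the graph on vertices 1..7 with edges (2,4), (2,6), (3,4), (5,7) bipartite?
Yes. Partition: {1, 2, 3, 5}, {4, 6, 7}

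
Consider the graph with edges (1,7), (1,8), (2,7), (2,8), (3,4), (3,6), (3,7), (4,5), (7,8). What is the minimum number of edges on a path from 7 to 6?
2 (path: 7 -> 3 -> 6, 2 edges)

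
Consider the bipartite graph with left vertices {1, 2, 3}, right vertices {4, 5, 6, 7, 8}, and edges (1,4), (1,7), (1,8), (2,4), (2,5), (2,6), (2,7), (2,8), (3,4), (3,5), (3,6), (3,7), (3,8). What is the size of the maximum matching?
3 (matching: (1,8), (2,7), (3,6); upper bound min(|L|,|R|) = min(3,5) = 3)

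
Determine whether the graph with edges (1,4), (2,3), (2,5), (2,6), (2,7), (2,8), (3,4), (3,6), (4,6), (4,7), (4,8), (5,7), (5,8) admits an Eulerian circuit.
No (8 vertices have odd degree: {1, 2, 3, 4, 5, 6, 7, 8}; Eulerian circuit requires 0)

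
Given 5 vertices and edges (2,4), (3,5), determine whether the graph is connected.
No, it has 3 components: {1}, {2, 4}, {3, 5}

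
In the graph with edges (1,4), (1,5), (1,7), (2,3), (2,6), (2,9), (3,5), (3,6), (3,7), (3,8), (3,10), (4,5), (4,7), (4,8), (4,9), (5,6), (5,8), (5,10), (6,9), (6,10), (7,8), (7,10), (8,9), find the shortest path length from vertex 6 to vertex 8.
2 (path: 6 -> 9 -> 8, 2 edges)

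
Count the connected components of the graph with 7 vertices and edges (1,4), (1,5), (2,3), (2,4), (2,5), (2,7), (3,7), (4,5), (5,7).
2 (components: {1, 2, 3, 4, 5, 7}, {6})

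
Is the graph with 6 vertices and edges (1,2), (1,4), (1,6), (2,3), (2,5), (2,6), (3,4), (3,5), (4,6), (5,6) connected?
Yes (BFS from 1 visits [1, 2, 4, 6, 3, 5] — all 6 vertices reached)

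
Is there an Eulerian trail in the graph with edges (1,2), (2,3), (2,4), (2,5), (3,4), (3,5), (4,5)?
No (4 vertices have odd degree: {1, 3, 4, 5}; Eulerian path requires 0 or 2)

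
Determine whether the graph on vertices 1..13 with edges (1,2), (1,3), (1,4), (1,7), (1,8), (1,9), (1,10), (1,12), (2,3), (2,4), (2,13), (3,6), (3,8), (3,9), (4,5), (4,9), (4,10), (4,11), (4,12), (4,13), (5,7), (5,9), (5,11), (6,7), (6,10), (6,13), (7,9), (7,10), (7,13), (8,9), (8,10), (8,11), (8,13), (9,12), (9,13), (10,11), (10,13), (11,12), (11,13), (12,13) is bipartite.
No (odd cycle of length 3: 8 -> 1 -> 3 -> 8)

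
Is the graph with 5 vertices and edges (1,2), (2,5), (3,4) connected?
No, it has 2 components: {1, 2, 5}, {3, 4}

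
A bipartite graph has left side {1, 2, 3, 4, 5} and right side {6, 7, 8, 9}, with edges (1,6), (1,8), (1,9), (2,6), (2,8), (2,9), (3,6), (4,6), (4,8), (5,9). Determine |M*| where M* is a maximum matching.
3 (matching: (1,9), (2,8), (3,6); upper bound min(|L|,|R|) = min(5,4) = 4)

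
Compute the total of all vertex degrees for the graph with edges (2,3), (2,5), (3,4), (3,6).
8 (handshake: sum of degrees = 2|E| = 2 x 4 = 8)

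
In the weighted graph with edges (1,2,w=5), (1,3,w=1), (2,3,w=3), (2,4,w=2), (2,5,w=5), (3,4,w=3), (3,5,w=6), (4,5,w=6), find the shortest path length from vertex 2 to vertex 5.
5 (path: 2 -> 5; weights 5 = 5)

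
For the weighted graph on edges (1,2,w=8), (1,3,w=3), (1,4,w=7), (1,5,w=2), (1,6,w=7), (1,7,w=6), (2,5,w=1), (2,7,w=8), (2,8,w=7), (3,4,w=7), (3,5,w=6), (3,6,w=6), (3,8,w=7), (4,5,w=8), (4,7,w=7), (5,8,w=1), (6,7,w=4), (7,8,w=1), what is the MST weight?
19 (MST edges: (1,3,w=3), (1,4,w=7), (1,5,w=2), (2,5,w=1), (5,8,w=1), (6,7,w=4), (7,8,w=1); sum of weights 3 + 7 + 2 + 1 + 1 + 4 + 1 = 19)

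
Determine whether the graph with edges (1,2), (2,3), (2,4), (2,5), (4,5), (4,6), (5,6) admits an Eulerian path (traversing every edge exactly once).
No (4 vertices have odd degree: {1, 3, 4, 5}; Eulerian path requires 0 or 2)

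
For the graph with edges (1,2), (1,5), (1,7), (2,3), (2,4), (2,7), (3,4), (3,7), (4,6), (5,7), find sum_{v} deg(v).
20 (handshake: sum of degrees = 2|E| = 2 x 10 = 20)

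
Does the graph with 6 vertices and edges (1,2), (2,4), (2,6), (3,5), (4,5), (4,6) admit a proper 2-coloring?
No (odd cycle of length 3: 4 -> 2 -> 6 -> 4)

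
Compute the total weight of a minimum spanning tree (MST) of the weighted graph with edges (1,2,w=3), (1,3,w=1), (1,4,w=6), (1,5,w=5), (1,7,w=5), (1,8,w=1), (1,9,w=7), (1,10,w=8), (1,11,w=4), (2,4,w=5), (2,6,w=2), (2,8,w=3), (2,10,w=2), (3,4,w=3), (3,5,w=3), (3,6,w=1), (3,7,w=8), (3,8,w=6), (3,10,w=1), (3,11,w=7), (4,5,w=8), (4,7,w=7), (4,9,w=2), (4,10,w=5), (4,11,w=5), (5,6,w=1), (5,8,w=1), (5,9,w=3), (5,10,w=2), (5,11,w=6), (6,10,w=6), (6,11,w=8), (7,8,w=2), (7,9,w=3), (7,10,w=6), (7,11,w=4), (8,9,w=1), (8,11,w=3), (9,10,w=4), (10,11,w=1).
13 (MST edges: (1,3,w=1), (1,8,w=1), (2,10,w=2), (3,6,w=1), (3,10,w=1), (4,9,w=2), (5,6,w=1), (7,8,w=2), (8,9,w=1), (10,11,w=1); sum of weights 1 + 1 + 2 + 1 + 1 + 2 + 1 + 2 + 1 + 1 = 13)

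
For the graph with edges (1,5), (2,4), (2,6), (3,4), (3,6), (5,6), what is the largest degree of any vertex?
3 (attained at vertex 6)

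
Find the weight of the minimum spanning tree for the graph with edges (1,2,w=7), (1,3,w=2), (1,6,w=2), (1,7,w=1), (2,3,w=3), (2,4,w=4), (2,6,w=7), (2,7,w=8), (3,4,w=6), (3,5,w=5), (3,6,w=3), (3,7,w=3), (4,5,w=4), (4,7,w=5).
16 (MST edges: (1,3,w=2), (1,6,w=2), (1,7,w=1), (2,3,w=3), (2,4,w=4), (4,5,w=4); sum of weights 2 + 2 + 1 + 3 + 4 + 4 = 16)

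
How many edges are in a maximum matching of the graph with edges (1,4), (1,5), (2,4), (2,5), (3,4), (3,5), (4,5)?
2 (matching: (1,4), (2,5); upper bound floor(n/2) = floor(5/2) = 2)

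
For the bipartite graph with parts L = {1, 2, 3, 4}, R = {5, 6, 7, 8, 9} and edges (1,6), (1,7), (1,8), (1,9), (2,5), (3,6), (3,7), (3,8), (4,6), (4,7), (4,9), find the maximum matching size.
4 (matching: (1,9), (2,5), (3,8), (4,7); upper bound min(|L|,|R|) = min(4,5) = 4)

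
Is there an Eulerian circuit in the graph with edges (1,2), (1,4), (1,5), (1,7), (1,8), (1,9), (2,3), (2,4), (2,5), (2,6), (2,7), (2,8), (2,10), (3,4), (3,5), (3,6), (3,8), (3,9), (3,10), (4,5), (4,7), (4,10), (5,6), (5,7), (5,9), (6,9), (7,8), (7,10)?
No (2 vertices have odd degree: {3, 5}; Eulerian circuit requires 0)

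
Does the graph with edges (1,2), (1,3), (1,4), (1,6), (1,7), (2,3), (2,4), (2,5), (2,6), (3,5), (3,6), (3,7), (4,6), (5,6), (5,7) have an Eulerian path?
No (6 vertices have odd degree: {1, 2, 3, 4, 6, 7}; Eulerian path requires 0 or 2)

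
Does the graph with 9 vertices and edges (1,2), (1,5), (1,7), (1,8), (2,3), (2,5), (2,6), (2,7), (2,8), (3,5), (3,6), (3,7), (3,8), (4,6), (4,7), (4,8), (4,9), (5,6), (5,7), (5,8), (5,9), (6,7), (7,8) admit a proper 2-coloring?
No (odd cycle of length 3: 7 -> 1 -> 8 -> 7)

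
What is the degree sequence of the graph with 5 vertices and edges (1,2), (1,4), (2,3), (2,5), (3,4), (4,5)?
[3, 3, 2, 2, 2] (degrees: deg(1)=2, deg(2)=3, deg(3)=2, deg(4)=3, deg(5)=2)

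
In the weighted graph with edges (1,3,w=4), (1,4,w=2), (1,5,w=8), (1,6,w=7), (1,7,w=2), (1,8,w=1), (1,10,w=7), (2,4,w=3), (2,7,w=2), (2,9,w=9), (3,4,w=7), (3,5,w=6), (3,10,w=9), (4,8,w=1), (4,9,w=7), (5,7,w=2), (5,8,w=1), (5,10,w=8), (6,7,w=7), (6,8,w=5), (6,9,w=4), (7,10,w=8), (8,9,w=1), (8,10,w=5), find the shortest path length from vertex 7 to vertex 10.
8 (path: 7 -> 10; weights 8 = 8)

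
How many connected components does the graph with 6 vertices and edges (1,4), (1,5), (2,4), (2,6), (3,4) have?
1 (components: {1, 2, 3, 4, 5, 6})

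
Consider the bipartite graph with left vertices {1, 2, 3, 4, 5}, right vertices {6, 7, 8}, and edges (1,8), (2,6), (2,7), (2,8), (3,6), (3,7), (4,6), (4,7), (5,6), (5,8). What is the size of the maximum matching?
3 (matching: (1,8), (2,7), (3,6); upper bound min(|L|,|R|) = min(5,3) = 3)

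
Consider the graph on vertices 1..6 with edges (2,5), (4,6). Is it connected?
No, it has 4 components: {1}, {2, 5}, {3}, {4, 6}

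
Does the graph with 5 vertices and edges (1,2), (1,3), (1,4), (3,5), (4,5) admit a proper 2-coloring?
Yes. Partition: {1, 5}, {2, 3, 4}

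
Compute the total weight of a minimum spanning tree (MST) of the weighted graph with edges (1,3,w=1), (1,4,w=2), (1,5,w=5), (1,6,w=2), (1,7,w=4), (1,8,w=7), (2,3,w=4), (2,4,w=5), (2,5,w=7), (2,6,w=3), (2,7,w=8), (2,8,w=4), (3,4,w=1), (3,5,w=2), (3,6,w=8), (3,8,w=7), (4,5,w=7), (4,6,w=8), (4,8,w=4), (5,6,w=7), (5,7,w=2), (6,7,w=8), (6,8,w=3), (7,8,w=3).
14 (MST edges: (1,3,w=1), (1,6,w=2), (2,6,w=3), (3,4,w=1), (3,5,w=2), (5,7,w=2), (6,8,w=3); sum of weights 1 + 2 + 3 + 1 + 2 + 2 + 3 = 14)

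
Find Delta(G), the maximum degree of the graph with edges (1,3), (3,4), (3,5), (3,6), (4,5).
4 (attained at vertex 3)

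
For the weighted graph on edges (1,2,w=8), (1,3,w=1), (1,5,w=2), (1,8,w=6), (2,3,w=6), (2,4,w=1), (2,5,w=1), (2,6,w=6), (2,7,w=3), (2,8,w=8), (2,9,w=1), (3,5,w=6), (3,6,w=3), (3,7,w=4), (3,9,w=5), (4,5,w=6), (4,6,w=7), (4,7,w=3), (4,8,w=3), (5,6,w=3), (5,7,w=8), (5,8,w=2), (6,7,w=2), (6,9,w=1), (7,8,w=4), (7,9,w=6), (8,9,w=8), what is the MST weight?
11 (MST edges: (1,3,w=1), (1,5,w=2), (2,4,w=1), (2,5,w=1), (2,9,w=1), (5,8,w=2), (6,7,w=2), (6,9,w=1); sum of weights 1 + 2 + 1 + 1 + 1 + 2 + 2 + 1 = 11)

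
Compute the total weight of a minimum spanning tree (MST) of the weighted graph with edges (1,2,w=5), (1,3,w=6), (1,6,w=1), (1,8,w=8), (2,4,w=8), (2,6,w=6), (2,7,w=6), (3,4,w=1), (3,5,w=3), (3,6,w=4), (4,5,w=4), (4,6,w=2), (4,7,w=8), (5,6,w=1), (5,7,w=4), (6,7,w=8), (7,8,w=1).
15 (MST edges: (1,2,w=5), (1,6,w=1), (3,4,w=1), (4,6,w=2), (5,6,w=1), (5,7,w=4), (7,8,w=1); sum of weights 5 + 1 + 1 + 2 + 1 + 4 + 1 = 15)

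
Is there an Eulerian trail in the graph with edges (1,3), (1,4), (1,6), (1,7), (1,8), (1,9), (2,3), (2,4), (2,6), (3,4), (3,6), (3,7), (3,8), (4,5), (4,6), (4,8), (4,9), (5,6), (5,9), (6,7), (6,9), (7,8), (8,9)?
No (6 vertices have odd degree: {2, 4, 5, 6, 8, 9}; Eulerian path requires 0 or 2)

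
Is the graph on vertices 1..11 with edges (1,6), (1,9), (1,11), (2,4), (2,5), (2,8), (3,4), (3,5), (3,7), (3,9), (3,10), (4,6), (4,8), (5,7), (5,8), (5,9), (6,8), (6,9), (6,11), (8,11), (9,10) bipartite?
No (odd cycle of length 3: 6 -> 1 -> 9 -> 6)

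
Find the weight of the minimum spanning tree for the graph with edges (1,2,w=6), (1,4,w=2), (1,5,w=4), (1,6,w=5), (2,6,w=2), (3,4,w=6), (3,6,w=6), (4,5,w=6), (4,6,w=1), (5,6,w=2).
13 (MST edges: (1,4,w=2), (2,6,w=2), (3,6,w=6), (4,6,w=1), (5,6,w=2); sum of weights 2 + 2 + 6 + 1 + 2 = 13)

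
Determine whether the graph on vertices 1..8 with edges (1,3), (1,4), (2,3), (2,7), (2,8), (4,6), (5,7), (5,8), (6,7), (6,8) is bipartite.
Yes. Partition: {1, 2, 5, 6}, {3, 4, 7, 8}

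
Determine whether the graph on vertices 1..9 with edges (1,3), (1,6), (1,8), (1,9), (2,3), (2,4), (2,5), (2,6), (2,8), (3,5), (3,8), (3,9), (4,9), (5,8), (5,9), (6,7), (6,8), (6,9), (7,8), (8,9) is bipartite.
No (odd cycle of length 3: 9 -> 1 -> 8 -> 9)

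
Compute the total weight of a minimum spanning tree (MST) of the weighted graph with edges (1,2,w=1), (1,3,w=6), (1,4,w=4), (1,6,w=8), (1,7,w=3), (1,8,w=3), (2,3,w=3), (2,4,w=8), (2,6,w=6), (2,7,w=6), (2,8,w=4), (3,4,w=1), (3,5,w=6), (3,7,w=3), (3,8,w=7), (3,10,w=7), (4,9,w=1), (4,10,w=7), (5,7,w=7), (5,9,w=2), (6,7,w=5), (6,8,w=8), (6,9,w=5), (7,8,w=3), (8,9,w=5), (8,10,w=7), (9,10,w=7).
26 (MST edges: (1,2,w=1), (1,7,w=3), (1,8,w=3), (2,3,w=3), (3,4,w=1), (3,10,w=7), (4,9,w=1), (5,9,w=2), (6,7,w=5); sum of weights 1 + 3 + 3 + 3 + 1 + 7 + 1 + 2 + 5 = 26)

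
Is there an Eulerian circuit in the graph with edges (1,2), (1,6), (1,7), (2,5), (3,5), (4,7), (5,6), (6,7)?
No (6 vertices have odd degree: {1, 3, 4, 5, 6, 7}; Eulerian circuit requires 0)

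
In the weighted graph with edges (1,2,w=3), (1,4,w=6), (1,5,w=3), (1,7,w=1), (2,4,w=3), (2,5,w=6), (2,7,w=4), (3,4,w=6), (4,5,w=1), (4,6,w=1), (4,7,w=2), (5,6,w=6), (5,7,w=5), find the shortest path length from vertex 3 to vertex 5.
7 (path: 3 -> 4 -> 5; weights 6 + 1 = 7)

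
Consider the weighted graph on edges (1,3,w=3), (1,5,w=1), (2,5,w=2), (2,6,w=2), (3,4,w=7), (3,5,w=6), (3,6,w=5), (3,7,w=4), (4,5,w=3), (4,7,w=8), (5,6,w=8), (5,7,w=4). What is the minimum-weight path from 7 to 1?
5 (path: 7 -> 5 -> 1; weights 4 + 1 = 5)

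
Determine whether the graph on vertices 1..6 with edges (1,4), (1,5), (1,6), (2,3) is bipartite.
Yes. Partition: {1, 2}, {3, 4, 5, 6}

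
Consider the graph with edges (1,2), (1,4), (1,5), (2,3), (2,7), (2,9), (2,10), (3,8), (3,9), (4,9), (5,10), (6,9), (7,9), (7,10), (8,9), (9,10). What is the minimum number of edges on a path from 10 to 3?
2 (path: 10 -> 2 -> 3, 2 edges)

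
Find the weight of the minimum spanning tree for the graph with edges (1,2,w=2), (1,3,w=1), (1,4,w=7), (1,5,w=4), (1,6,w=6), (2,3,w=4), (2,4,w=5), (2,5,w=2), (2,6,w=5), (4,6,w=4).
14 (MST edges: (1,2,w=2), (1,3,w=1), (2,4,w=5), (2,5,w=2), (4,6,w=4); sum of weights 2 + 1 + 5 + 2 + 4 = 14)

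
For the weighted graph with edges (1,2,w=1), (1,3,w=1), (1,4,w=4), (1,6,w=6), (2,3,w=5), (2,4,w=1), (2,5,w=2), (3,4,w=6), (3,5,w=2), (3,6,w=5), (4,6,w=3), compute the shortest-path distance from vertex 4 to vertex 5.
3 (path: 4 -> 2 -> 5; weights 1 + 2 = 3)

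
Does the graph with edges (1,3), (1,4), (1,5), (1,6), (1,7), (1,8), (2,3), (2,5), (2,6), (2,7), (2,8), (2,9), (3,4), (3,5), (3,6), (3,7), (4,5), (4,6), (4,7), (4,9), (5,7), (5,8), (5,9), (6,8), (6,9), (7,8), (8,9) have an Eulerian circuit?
No (2 vertices have odd degree: {5, 9}; Eulerian circuit requires 0)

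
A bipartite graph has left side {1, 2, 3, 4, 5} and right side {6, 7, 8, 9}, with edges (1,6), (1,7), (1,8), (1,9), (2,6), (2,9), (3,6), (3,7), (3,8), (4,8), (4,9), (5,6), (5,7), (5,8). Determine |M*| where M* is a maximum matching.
4 (matching: (1,9), (2,6), (3,8), (5,7); upper bound min(|L|,|R|) = min(5,4) = 4)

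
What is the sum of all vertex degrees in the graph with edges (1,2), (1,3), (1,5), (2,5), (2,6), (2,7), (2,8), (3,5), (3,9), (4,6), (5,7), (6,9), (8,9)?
26 (handshake: sum of degrees = 2|E| = 2 x 13 = 26)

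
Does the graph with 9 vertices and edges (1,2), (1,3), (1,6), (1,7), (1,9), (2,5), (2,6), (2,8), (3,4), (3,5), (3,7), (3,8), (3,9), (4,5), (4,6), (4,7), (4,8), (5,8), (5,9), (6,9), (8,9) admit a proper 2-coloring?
No (odd cycle of length 3: 3 -> 1 -> 7 -> 3)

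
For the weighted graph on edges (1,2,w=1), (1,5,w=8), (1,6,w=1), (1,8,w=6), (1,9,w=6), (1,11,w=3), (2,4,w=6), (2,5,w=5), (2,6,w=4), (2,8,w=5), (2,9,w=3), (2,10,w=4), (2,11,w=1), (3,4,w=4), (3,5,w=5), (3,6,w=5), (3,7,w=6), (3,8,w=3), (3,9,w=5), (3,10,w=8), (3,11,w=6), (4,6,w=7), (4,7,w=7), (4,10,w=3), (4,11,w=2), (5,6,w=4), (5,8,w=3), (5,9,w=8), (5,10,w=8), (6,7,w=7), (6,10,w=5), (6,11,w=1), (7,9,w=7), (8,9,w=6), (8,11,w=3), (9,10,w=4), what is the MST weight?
26 (MST edges: (1,2,w=1), (1,6,w=1), (2,9,w=3), (2,11,w=1), (3,7,w=6), (3,8,w=3), (4,10,w=3), (4,11,w=2), (5,8,w=3), (8,11,w=3); sum of weights 1 + 1 + 3 + 1 + 6 + 3 + 3 + 2 + 3 + 3 = 26)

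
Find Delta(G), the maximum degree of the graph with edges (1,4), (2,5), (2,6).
2 (attained at vertex 2)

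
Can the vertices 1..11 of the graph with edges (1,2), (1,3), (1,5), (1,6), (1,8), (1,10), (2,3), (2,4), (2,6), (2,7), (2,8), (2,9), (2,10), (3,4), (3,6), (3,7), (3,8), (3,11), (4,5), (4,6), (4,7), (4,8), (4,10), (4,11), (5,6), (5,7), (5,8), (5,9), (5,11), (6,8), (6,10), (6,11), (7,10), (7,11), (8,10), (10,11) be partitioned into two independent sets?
No (odd cycle of length 3: 6 -> 1 -> 5 -> 6)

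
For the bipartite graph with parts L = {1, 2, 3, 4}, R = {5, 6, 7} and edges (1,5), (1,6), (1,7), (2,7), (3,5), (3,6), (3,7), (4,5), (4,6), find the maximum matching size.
3 (matching: (1,7), (3,6), (4,5); upper bound min(|L|,|R|) = min(4,3) = 3)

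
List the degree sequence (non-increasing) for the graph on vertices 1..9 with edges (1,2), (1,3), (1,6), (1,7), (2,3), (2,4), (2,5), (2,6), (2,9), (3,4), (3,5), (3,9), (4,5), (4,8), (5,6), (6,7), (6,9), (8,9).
[6, 5, 5, 4, 4, 4, 4, 2, 2] (degrees: deg(1)=4, deg(2)=6, deg(3)=5, deg(4)=4, deg(5)=4, deg(6)=5, deg(7)=2, deg(8)=2, deg(9)=4)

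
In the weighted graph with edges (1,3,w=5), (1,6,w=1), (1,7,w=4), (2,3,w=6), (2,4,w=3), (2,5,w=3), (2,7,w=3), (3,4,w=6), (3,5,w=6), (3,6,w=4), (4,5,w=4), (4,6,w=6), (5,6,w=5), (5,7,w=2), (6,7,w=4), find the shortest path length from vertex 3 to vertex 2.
6 (path: 3 -> 2; weights 6 = 6)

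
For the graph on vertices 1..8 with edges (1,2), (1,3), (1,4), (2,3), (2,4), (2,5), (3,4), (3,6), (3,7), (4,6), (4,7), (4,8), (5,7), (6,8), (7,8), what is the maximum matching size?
4 (matching: (1,4), (2,5), (3,7), (6,8); upper bound floor(n/2) = floor(8/2) = 4)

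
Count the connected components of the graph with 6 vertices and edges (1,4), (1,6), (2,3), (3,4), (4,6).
2 (components: {1, 2, 3, 4, 6}, {5})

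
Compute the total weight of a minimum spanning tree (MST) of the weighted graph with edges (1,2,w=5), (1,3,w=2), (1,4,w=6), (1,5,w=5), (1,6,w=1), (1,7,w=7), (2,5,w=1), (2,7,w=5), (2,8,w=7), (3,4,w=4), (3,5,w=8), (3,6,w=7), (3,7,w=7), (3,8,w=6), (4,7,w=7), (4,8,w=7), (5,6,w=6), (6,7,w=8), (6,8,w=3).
21 (MST edges: (1,2,w=5), (1,3,w=2), (1,6,w=1), (2,5,w=1), (2,7,w=5), (3,4,w=4), (6,8,w=3); sum of weights 5 + 2 + 1 + 1 + 5 + 4 + 3 = 21)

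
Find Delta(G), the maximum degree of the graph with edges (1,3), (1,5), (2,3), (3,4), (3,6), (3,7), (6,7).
5 (attained at vertex 3)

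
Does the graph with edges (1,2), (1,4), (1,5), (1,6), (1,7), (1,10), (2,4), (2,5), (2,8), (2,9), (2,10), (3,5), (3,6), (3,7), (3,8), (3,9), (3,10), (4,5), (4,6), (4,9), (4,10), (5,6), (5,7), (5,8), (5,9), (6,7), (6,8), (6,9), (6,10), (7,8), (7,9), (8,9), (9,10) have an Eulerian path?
Yes — and in fact it has an Eulerian circuit (the graph is connected and all 10 vertices have even degree)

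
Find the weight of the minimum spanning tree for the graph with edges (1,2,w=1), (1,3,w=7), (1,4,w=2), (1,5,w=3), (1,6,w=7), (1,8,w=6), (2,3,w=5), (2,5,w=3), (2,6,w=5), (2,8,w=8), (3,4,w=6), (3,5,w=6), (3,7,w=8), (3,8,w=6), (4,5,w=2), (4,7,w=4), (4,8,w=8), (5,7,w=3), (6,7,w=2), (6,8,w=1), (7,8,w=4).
16 (MST edges: (1,2,w=1), (1,4,w=2), (2,3,w=5), (4,5,w=2), (5,7,w=3), (6,7,w=2), (6,8,w=1); sum of weights 1 + 2 + 5 + 2 + 3 + 2 + 1 = 16)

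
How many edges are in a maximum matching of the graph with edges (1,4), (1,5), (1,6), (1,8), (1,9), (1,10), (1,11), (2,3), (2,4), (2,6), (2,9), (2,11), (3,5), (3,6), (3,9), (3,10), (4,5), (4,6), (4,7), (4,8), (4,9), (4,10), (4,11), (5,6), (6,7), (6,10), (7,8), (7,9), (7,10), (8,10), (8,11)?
5 (matching: (1,8), (2,11), (3,9), (4,10), (6,7); upper bound floor(n/2) = floor(11/2) = 5)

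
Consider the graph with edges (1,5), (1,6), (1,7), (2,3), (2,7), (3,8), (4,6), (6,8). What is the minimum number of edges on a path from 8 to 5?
3 (path: 8 -> 6 -> 1 -> 5, 3 edges)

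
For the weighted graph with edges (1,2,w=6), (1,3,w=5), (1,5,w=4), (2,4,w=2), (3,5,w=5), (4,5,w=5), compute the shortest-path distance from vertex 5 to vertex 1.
4 (path: 5 -> 1; weights 4 = 4)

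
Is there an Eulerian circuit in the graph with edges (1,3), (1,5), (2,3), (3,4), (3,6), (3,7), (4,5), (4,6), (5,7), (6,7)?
No (6 vertices have odd degree: {2, 3, 4, 5, 6, 7}; Eulerian circuit requires 0)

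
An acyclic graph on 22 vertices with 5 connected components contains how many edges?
17 (Each of the 5 component trees on V_i vertices has V_i - 1 edges; summing gives V - C = 22 - 5 = 17)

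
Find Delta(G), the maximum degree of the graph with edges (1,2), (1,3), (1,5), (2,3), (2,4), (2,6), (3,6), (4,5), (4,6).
4 (attained at vertex 2)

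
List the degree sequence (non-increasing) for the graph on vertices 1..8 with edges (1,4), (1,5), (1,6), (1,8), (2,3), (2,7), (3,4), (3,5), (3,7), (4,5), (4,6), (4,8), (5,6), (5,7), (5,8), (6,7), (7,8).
[6, 5, 5, 4, 4, 4, 4, 2] (degrees: deg(1)=4, deg(2)=2, deg(3)=4, deg(4)=5, deg(5)=6, deg(6)=4, deg(7)=5, deg(8)=4)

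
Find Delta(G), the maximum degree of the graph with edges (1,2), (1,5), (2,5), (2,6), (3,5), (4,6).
3 (attained at vertices 2, 5)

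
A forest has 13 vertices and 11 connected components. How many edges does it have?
2 (Each of the 11 component trees on V_i vertices has V_i - 1 edges; summing gives V - C = 13 - 11 = 2)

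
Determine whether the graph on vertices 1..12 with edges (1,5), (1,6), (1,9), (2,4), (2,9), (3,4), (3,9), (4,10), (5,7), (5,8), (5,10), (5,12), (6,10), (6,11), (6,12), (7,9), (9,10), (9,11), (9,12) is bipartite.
Yes. Partition: {1, 2, 3, 7, 8, 10, 11, 12}, {4, 5, 6, 9}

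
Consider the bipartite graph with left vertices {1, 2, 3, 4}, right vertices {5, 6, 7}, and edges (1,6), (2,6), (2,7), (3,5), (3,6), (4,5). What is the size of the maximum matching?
3 (matching: (1,6), (2,7), (3,5); upper bound min(|L|,|R|) = min(4,3) = 3)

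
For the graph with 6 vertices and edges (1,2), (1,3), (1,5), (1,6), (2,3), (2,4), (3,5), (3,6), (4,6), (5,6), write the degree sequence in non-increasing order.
[4, 4, 4, 3, 3, 2] (degrees: deg(1)=4, deg(2)=3, deg(3)=4, deg(4)=2, deg(5)=3, deg(6)=4)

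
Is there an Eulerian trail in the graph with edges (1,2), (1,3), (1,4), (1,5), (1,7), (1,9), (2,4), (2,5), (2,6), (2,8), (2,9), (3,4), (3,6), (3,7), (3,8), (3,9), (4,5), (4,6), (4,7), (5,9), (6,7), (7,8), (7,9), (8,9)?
Yes — and in fact it has an Eulerian circuit (the graph is connected and all 9 vertices have even degree)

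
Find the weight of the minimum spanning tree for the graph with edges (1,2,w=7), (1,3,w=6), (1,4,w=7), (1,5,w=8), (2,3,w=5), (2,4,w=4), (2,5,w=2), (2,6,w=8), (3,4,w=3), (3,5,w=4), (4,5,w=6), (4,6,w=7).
22 (MST edges: (1,3,w=6), (2,4,w=4), (2,5,w=2), (3,4,w=3), (4,6,w=7); sum of weights 6 + 4 + 2 + 3 + 7 = 22)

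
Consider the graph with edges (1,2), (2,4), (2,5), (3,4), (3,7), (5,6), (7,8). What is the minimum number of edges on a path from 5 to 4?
2 (path: 5 -> 2 -> 4, 2 edges)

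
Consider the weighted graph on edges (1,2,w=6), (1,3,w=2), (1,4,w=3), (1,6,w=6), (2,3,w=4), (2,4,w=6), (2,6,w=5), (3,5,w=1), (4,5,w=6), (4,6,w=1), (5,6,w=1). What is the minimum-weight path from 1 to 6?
4 (path: 1 -> 4 -> 6; weights 3 + 1 = 4)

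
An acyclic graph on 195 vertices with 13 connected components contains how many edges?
182 (Each of the 13 component trees on V_i vertices has V_i - 1 edges; summing gives V - C = 195 - 13 = 182)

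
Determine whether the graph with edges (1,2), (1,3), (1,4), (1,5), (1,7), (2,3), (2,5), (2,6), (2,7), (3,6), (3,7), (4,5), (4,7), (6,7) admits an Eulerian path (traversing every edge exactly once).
No (6 vertices have odd degree: {1, 2, 4, 5, 6, 7}; Eulerian path requires 0 or 2)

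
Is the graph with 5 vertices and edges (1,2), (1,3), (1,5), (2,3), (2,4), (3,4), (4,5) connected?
Yes (BFS from 1 visits [1, 2, 3, 5, 4] — all 5 vertices reached)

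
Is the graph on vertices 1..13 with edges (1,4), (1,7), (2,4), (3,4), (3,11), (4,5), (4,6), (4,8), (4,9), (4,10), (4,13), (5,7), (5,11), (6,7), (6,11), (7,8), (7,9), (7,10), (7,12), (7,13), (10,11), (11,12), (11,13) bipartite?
Yes. Partition: {1, 2, 3, 5, 6, 8, 9, 10, 12, 13}, {4, 7, 11}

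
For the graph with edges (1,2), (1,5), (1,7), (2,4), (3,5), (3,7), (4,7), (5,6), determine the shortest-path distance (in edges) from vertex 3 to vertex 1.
2 (path: 3 -> 5 -> 1, 2 edges)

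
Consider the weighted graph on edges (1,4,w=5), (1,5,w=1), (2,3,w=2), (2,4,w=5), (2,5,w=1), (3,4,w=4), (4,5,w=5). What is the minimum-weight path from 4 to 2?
5 (path: 4 -> 2; weights 5 = 5)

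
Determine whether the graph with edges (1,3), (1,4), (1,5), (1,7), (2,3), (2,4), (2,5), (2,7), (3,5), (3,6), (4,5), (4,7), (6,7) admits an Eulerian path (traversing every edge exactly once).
Yes — and in fact it has an Eulerian circuit (the graph is connected and all 7 vertices have even degree)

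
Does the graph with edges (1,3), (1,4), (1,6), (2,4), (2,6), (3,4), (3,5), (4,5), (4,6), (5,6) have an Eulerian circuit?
No (4 vertices have odd degree: {1, 3, 4, 5}; Eulerian circuit requires 0)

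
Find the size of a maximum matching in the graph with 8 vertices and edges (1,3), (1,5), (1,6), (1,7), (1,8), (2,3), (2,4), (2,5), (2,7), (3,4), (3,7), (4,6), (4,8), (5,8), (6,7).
4 (matching: (1,3), (2,5), (4,8), (6,7); upper bound floor(n/2) = floor(8/2) = 4)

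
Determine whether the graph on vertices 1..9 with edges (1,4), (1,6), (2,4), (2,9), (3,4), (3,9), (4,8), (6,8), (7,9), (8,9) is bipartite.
Yes. Partition: {1, 2, 3, 5, 7, 8}, {4, 6, 9}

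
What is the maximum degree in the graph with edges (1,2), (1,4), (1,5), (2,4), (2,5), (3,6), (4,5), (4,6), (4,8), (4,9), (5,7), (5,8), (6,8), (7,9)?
6 (attained at vertex 4)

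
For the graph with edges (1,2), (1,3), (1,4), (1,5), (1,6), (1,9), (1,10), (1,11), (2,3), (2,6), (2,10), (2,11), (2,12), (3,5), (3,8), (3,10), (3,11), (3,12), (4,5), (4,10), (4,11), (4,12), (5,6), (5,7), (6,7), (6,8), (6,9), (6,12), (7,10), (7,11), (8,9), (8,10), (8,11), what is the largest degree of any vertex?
8 (attained at vertex 1)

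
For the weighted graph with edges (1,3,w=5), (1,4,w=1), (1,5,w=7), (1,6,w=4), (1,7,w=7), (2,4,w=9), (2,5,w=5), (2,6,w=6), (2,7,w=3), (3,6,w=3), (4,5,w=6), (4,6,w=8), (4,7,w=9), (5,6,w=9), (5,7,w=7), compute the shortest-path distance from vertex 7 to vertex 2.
3 (path: 7 -> 2; weights 3 = 3)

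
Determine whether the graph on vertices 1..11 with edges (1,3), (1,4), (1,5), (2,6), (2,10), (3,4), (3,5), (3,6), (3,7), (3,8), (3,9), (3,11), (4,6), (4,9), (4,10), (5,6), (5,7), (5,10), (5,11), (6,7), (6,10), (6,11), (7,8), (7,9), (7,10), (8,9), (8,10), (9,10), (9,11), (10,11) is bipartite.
No (odd cycle of length 3: 5 -> 1 -> 3 -> 5)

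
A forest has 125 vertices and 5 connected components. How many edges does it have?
120 (Each of the 5 component trees on V_i vertices has V_i - 1 edges; summing gives V - C = 125 - 5 = 120)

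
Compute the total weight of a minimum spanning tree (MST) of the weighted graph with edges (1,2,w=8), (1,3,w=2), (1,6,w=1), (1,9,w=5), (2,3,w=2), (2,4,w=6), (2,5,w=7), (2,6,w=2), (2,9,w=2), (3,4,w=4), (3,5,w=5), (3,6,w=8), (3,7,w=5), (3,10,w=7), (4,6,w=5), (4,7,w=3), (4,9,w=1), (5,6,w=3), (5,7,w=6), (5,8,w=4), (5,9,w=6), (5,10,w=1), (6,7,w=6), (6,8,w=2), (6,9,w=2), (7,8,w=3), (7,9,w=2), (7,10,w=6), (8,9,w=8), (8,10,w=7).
16 (MST edges: (1,3,w=2), (1,6,w=1), (2,3,w=2), (2,9,w=2), (4,9,w=1), (5,6,w=3), (5,10,w=1), (6,8,w=2), (7,9,w=2); sum of weights 2 + 1 + 2 + 2 + 1 + 3 + 1 + 2 + 2 = 16)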